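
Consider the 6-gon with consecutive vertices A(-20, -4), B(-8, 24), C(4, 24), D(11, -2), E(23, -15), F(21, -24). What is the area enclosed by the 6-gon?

996

Apply the shoelace formula: 2A = Σ (x_i·y_{i+1} − x_{i+1}·y_i), indices taken mod 6.
Σ = (-512) + (-288) + (-272) + (-119) + (-237) + (-564) = -1992
Area = |Σ|/2 = 996.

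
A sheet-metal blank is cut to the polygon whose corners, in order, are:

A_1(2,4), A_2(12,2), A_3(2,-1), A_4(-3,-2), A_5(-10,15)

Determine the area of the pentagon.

101

Apply Gauss's area formula: 2A = Σ (x_i·y_{i+1} − x_{i+1}·y_i), indices taken mod 5.
Σ = (-44) + (-16) + (-7) + (-65) + (-70) = -202
Area = |Σ|/2 = 101.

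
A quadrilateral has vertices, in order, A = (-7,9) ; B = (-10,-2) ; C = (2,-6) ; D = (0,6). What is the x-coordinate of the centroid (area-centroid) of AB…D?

Apply the shoelace formula. First the cross-terms c_i = x_i·y_{i+1} − x_{i+1}·y_i:
  104, 64, 12, 42  ⇒  2A = 222, A = 111.
Then Σ (x_i + x_{i+1})·c_i = -2550, so x̄ = -2550 / (6·111) = -425/111.

-425/111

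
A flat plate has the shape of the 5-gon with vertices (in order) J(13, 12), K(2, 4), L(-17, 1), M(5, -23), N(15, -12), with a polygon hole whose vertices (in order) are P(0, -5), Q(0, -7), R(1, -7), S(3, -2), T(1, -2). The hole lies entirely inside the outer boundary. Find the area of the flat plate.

Outer boundary:
Apply the shoelace formula: 2A = Σ (x_i·y_{i+1} − x_{i+1}·y_i), indices taken mod 5.
Σ = (28) + (70) + (386) + (285) + (336) = 1105
Area = |Σ|/2 = 552.5.
Hole:
Apply the surveyor's formula: 2A = Σ (x_i·y_{i+1} − x_{i+1}·y_i), indices taken mod 5.
P→Q: (0)(-7) − (0)(-5) = 0
Q→R: (0)(-7) − (1)(-7) = 7
R→S: (1)(-2) − (3)(-7) = 19
S→T: (3)(-2) − (1)(-2) = -4
T→P: (1)(-5) − (0)(-2) = -5
Σ = 17
Area = |Σ|/2 = 8.5.
Net area = 552.5 − 8.5 = 544.

544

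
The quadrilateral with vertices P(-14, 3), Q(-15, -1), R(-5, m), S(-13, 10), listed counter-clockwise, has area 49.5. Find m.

3

The doubled signed area Σ (x_i y_{i+1} − x_{i+1} y_i) is linear in m.
With m=0 it equals 105; the coefficient of m is -2 (from the two edges through R).
So -2·m + 105 = 2·49.5 = 99 ⇒ m = 3.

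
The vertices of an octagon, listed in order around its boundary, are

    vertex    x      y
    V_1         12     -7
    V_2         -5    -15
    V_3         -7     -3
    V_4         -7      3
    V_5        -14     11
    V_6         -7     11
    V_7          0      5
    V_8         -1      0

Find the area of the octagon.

Apply the surveyor's formula: 2A = Σ (x_i·y_{i+1} − x_{i+1}·y_i), indices taken mod 8.
Σ = (-215) + (-90) + (-42) + (-35) + (-77) + (-35) + (5) + (7) = -482
Area = |Σ|/2 = 241.

241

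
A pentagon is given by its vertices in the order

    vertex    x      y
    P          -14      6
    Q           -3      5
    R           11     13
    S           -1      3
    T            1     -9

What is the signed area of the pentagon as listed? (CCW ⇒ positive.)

-107

Σ = (-52) + (-94) + (46) + (6) + (-120) = -214
Signed area = Σ/2 = -107 (negative ⇒ clockwise traversal).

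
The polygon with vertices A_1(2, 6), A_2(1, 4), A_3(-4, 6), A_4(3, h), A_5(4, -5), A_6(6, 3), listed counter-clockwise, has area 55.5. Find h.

-6

The doubled signed area Σ (x_i y_{i+1} − x_{i+1} y_i) is linear in h.
With h=0 it equals 63; the coefficient of h is -8 (from the two edges through A_4).
So -8·h + 63 = 2·55.5 = 111 ⇒ h = -6.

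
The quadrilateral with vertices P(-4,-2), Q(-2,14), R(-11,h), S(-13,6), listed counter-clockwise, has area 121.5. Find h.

15

Write out the shoelace sum; only the two edges meeting at R involve h:
2·Area = [((-2)·h − (-11)·14) + ((-11)·6 − (-13)·h)] + -10
       = 11·h + 78 = 243
⇒ h = 15.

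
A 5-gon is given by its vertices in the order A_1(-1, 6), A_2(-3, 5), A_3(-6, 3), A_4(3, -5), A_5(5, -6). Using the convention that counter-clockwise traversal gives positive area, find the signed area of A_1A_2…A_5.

Cross-terms: 13, 21, 21, 7, 24  ⇒  Σ = 86
Signed area = Σ/2 = 43 (positive ⇒ counter-clockwise traversal).

43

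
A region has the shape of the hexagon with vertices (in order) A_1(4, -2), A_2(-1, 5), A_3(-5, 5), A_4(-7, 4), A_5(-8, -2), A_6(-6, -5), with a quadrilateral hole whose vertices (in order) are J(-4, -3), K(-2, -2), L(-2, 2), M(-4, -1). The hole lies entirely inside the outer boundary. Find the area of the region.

Outer boundary:
Apply the surveyor's formula: 2A = Σ (x_i·y_{i+1} − x_{i+1}·y_i), indices taken mod 6.
Σ = (18) + (20) + (15) + (46) + (28) + (32) = 159
Area = |Σ|/2 = 79.5.
Hole:
Apply the surveyor's formula: 2A = Σ (x_i·y_{i+1} − x_{i+1}·y_i), indices taken mod 4.
Cross-terms: 2, -8, 10, 8  ⇒  Σ = 12
Area = |Σ|/2 = 6.
Net area = 79.5 − 6 = 73.5.

73.5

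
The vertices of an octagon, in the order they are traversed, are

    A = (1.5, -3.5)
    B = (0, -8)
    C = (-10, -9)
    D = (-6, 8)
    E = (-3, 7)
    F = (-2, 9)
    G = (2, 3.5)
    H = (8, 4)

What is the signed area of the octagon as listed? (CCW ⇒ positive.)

-168

Apply the shoelace (surveyor's) formula: 2A = Σ (x_i·y_{i+1} − x_{i+1}·y_i), indices taken mod 8.
Σ = (-12) + (-80) + (-134) + (-18) + (-13) + (-25) + (-20) + (-34) = -336
Signed area = Σ/2 = -168 (negative ⇒ clockwise traversal).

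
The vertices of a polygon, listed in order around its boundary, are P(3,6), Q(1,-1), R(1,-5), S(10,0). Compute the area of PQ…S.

48.5

Apply Gauss's area formula: 2A = Σ (x_i·y_{i+1} − x_{i+1}·y_i), indices taken mod 4.
Σ = (-9) + (-4) + (50) + (60) = 97
Area = |Σ|/2 = 48.5.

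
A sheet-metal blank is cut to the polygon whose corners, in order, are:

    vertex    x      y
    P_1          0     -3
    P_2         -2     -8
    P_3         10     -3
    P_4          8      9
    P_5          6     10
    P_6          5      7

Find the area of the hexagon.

Apply the shoelace (surveyor's) formula: 2A = Σ (x_i·y_{i+1} − x_{i+1}·y_i), indices taken mod 6.
P_1→P_2: (0)(-8) − (-2)(-3) = -6
P_2→P_3: (-2)(-3) − (10)(-8) = 86
P_3→P_4: (10)(9) − (8)(-3) = 114
P_4→P_5: (8)(10) − (6)(9) = 26
P_5→P_6: (6)(7) − (5)(10) = -8
P_6→P_1: (5)(-3) − (0)(7) = -15
Σ = 197
Area = |Σ|/2 = 98.5.

98.5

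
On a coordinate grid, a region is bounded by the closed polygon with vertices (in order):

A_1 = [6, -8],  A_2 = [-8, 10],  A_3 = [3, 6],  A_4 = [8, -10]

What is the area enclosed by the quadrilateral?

Apply the shoelace (surveyor's) formula: 2A = Σ (x_i·y_{i+1} − x_{i+1}·y_i), indices taken mod 4.
Σ = (-4) + (-78) + (-78) + (-4) = -164
Area = |Σ|/2 = 82.

82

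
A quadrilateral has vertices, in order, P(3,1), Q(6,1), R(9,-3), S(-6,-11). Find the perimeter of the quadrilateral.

40

|PQ| = √((3)² + (0)²) = √9 = 3
|QR| = √((3)² + (-4)²) = √25 = 5
|RS| = √((-15)² + (-8)²) = √289 = 17
|SP| = √((9)² + (12)²) = √225 = 15
Perimeter = 3 + 5 + 17 + 15 = 40.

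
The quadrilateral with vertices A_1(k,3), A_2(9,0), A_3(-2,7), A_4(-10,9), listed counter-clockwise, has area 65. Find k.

-8

The doubled signed area Σ (x_i y_{i+1} − x_{i+1} y_i) is linear in k.
With k=0 it equals 58; the coefficient of k is -9 (from the two edges through A_1).
So -9·k + 58 = 2·65 = 130 ⇒ k = -8.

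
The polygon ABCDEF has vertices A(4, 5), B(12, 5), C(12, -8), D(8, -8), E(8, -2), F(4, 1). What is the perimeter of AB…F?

|AB| = √((8)² + (0)²) = √64 = 8
|BC| = √((0)² + (-13)²) = √169 = 13
|CD| = √((-4)² + (0)²) = √16 = 4
|DE| = √((0)² + (6)²) = √36 = 6
|EF| = √((-4)² + (3)²) = √25 = 5
|FA| = √((0)² + (4)²) = √16 = 4
Perimeter = 8 + 13 + 4 + 6 + 5 + 4 = 40.

40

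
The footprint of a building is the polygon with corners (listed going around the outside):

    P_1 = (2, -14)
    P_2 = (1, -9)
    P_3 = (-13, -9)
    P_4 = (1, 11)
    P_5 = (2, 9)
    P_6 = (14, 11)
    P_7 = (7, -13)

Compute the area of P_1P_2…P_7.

356

Apply the surveyor's formula: 2A = Σ (x_i·y_{i+1} − x_{i+1}·y_i), indices taken mod 7.
Σ = (-4) + (-126) + (-134) + (-13) + (-104) + (-259) + (-72) = -712
Area = |Σ|/2 = 356.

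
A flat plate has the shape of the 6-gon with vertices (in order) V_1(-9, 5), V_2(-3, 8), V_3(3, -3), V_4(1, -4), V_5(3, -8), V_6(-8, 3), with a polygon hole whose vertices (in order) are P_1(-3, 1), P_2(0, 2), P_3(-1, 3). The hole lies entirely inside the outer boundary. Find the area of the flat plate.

Outer boundary:
Apply the surveyor's formula: 2A = Σ (x_i·y_{i+1} − x_{i+1}·y_i), indices taken mod 6.
Σ = (-57) + (-15) + (-9) + (4) + (-55) + (-13) = -145
Area = |Σ|/2 = 72.5.
Hole:
Σ = (-6) + (2) + (8) = 4
Area = |Σ|/2 = 2.
Net area = 72.5 − 2 = 70.5.

70.5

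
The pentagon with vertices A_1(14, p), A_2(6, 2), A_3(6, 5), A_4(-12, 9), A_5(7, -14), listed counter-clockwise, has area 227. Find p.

The doubled signed area Σ (x_i y_{i+1} − x_{i+1} y_i) is linear in p.
With p=0 it equals 461; the coefficient of p is 1 (from the two edges through A_1).
So 1·p + 461 = 2·227 = 454 ⇒ p = -7.

-7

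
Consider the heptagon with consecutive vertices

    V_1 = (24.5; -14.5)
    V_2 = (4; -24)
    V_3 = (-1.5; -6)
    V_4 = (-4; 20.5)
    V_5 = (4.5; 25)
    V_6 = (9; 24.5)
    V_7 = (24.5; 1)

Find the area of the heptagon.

961.375

Apply the shoelace (surveyor's) formula: 2A = Σ (x_i·y_{i+1} − x_{i+1}·y_i), indices taken mod 7.
Σ = (-530) + (-60) + (-54.75) + (-192.25) + (-114.75) + (-591.25) + (-379.75) = -1922.75
Area = |Σ|/2 = 961.375.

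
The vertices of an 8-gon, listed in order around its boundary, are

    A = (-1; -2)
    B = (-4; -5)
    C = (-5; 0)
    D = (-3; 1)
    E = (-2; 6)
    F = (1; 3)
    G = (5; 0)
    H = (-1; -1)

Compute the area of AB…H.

Apply the shoelace (surveyor's) formula: 2A = Σ (x_i·y_{i+1} − x_{i+1}·y_i), indices taken mod 8.
Cross-terms: -3, -25, -5, -16, -12, -15, -5, 1  ⇒  Σ = -80
Area = |Σ|/2 = 40.

40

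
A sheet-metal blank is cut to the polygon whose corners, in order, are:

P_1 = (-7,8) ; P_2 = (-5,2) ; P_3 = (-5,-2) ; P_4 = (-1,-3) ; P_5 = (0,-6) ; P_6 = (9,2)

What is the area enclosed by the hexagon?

Σ = (26) + (20) + (13) + (6) + (54) + (86) = 205
Area = |Σ|/2 = 102.5.

102.5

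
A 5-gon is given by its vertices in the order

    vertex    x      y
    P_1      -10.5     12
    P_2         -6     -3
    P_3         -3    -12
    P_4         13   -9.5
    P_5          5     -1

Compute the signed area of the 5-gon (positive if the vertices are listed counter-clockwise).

Apply Gauss's area formula: 2A = Σ (x_i·y_{i+1} − x_{i+1}·y_i), indices taken mod 5.
P_1→P_2: (-10.5)(-3) − (-6)(12) = 103.5
P_2→P_3: (-6)(-12) − (-3)(-3) = 63
P_3→P_4: (-3)(-9.5) − (13)(-12) = 184.5
P_4→P_5: (13)(-1) − (5)(-9.5) = 34.5
P_5→P_1: (5)(12) − (-10.5)(-1) = 49.5
Σ = 435
Signed area = Σ/2 = 217.5 (positive ⇒ counter-clockwise traversal).

217.5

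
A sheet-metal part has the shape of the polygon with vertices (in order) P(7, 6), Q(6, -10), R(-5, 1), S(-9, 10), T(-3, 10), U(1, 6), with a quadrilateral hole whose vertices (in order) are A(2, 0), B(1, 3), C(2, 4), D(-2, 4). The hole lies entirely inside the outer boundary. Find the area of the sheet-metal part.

151.5

Outer boundary:
Apply the shoelace (surveyor's) formula: 2A = Σ (x_i·y_{i+1} − x_{i+1}·y_i), indices taken mod 6.
P→Q: (7)(-10) − (6)(6) = -106
Q→R: (6)(1) − (-5)(-10) = -44
R→S: (-5)(10) − (-9)(1) = -41
S→T: (-9)(10) − (-3)(10) = -60
T→U: (-3)(6) − (1)(10) = -28
U→P: (1)(6) − (7)(6) = -36
Σ = -315
Area = |Σ|/2 = 157.5.
Hole:
Apply the shoelace formula: 2A = Σ (x_i·y_{i+1} − x_{i+1}·y_i), indices taken mod 4.
Σ = (6) + (-2) + (16) + (-8) = 12
Area = |Σ|/2 = 6.
Net area = 157.5 − 6 = 151.5.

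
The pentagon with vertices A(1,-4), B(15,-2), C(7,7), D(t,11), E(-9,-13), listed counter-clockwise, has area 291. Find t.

-9

The doubled signed area Σ (x_i y_{i+1} − x_{i+1} y_i) is linear in t.
With t=0 it equals 402; the coefficient of t is -20 (from the two edges through D).
So -20·t + 402 = 2·291 = 582 ⇒ t = -9.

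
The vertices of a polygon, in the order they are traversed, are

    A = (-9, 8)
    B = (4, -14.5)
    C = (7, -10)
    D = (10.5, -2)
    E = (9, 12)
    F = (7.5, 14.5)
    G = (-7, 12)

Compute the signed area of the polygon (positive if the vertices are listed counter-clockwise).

339.5

Σ = (98.5) + (61.5) + (91) + (144) + (40.5) + (191.5) + (52) = 679
Signed area = Σ/2 = 339.5 (positive ⇒ counter-clockwise traversal).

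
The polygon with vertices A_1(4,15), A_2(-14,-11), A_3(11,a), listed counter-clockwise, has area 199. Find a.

3

Write out the shoelace sum; only the two edges meeting at A_3 involve a:
2·Area = [((-14)·a − 11·(-11)) + (11·15 − 4·a)] + 166
       = -18·a + 452 = 398
⇒ a = 3.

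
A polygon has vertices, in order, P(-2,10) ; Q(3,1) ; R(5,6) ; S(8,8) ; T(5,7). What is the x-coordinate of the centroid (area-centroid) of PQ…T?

Apply the shoelace formula. First the cross-terms c_i = x_i·y_{i+1} − x_{i+1}·y_i:
  -32, 13, -8, 16, 64  ⇒  2A = 53, A = 26.5.
Then Σ (x_i + x_{i+1})·c_i = 368, so x̄ = 368 / (6·26.5) = 368/159.

368/159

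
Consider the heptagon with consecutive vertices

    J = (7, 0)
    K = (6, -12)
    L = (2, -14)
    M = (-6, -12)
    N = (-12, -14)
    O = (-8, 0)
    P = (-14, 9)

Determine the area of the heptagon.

Apply the shoelace formula: 2A = Σ (x_i·y_{i+1} − x_{i+1}·y_i), indices taken mod 7.
J→K: (7)(-12) − (6)(0) = -84
K→L: (6)(-14) − (2)(-12) = -60
L→M: (2)(-12) − (-6)(-14) = -108
M→N: (-6)(-14) − (-12)(-12) = -60
N→O: (-12)(0) − (-8)(-14) = -112
O→P: (-8)(9) − (-14)(0) = -72
P→J: (-14)(0) − (7)(9) = -63
Σ = -559
Area = |Σ|/2 = 279.5.

279.5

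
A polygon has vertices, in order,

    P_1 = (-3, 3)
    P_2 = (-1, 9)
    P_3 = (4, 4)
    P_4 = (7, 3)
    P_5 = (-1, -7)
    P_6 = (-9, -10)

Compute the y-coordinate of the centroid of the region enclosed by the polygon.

-47/59

Apply the surveyor's formula. First the cross-terms c_i = x_i·y_{i+1} − x_{i+1}·y_i:
  -24, -40, -16, -46, -53, -57  ⇒  2A = -236, A = -118.
Then Σ (y_i + y_{i+1})·c_i = 564, so ȳ = 564 / (6·(-118)) = -47/59.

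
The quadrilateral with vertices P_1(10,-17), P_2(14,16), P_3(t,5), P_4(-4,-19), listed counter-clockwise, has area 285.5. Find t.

5

Write out the shoelace sum; only the two edges meeting at P_3 involve t:
2·Area = [(14·5 − t·16) + (t·(-19) − (-4)·5)] + 656
       = -35·t + 746 = 571
⇒ t = 5.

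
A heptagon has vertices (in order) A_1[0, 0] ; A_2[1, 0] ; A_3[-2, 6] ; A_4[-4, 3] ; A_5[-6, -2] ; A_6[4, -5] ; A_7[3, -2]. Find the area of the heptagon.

47.5

Apply the surveyor's formula: 2A = Σ (x_i·y_{i+1} − x_{i+1}·y_i), indices taken mod 7.
Cross-terms: 0, 6, 18, 26, 38, 7, 0  ⇒  Σ = 95
Area = |Σ|/2 = 47.5.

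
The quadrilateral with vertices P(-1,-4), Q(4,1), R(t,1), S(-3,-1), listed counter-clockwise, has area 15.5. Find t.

The doubled signed area Σ (x_i y_{i+1} − x_{i+1} y_i) is linear in t.
With t=0 it equals 33; the coefficient of t is -2 (from the two edges through R).
So -2·t + 33 = 2·15.5 = 31 ⇒ t = 1.

1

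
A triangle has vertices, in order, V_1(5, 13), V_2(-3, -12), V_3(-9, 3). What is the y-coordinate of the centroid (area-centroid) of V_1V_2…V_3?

4/3

Apply the shoelace formula. First the cross-terms c_i = x_i·y_{i+1} − x_{i+1}·y_i:
  -21, -117, -132  ⇒  2A = -270, A = -135.
Then Σ (y_i + y_{i+1})·c_i = -1080, so ȳ = -1080 / (6·(-135)) = 4/3.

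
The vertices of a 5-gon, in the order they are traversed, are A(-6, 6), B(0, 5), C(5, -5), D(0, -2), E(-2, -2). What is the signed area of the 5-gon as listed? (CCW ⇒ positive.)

-46.5

Apply Gauss's area formula: 2A = Σ (x_i·y_{i+1} − x_{i+1}·y_i), indices taken mod 5.
Σ = (-30) + (-25) + (-10) + (-4) + (-24) = -93
Signed area = Σ/2 = -46.5 (negative ⇒ clockwise traversal).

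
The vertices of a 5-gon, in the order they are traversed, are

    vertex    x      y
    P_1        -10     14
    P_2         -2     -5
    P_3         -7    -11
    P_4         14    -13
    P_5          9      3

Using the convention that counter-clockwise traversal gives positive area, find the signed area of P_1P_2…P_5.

312.5

Cross-terms: 78, -13, 245, 159, 156  ⇒  Σ = 625
Signed area = Σ/2 = 312.5 (positive ⇒ counter-clockwise traversal).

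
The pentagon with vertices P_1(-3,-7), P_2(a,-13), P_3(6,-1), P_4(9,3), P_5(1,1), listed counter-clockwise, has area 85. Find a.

Write out the shoelace sum; only the two edges meeting at P_2 involve a:
2·Area = [((-3)·(-13) − a·(-7)) + (a·(-1) − 6·(-13))] + 29
       = 6·a + 146 = 170
⇒ a = 4.

4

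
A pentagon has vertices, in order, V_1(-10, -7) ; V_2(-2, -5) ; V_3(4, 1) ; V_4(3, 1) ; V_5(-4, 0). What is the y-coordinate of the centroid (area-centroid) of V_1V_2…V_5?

Apply the shoelace formula. First the cross-terms c_i = x_i·y_{i+1} − x_{i+1}·y_i:
  36, 18, 1, 4, 28  ⇒  2A = 87, A = 43.5.
Then Σ (y_i + y_{i+1})·c_i = -694, so ȳ = -694 / (6·43.5) = -694/261.

-694/261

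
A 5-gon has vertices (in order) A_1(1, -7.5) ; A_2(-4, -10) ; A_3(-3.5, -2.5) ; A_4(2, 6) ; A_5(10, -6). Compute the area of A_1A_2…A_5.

Σ = (-40) + (-25) + (-16) + (-72) + (-69) = -222
Area = |Σ|/2 = 111.

111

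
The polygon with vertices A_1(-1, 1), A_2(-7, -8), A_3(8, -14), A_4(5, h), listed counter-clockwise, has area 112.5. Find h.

-3

The doubled signed area Σ (x_i y_{i+1} − x_{i+1} y_i) is linear in h.
With h=0 it equals 252; the coefficient of h is 9 (from the two edges through A_4).
So 9·h + 252 = 2·112.5 = 225 ⇒ h = -3.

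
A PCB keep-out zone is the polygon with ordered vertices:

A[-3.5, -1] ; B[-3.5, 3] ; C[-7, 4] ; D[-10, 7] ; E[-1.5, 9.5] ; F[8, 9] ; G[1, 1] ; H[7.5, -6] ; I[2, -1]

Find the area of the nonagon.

102.75

Apply the shoelace (surveyor's) formula: 2A = Σ (x_i·y_{i+1} − x_{i+1}·y_i), indices taken mod 9.
Cross-terms: -14, 7, -9, -84.5, -89.5, -1, -13.5, 4.5, -5.5  ⇒  Σ = -205.5
Area = |Σ|/2 = 102.75.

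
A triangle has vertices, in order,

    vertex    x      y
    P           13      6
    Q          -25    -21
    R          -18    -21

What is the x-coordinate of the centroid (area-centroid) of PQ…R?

-10

Apply the shoelace formula. First the cross-terms c_i = x_i·y_{i+1} − x_{i+1}·y_i:
  -123, 147, 165  ⇒  2A = 189, A = 94.5.
Then Σ (x_i + x_{i+1})·c_i = -5670, so x̄ = -5670 / (6·94.5) = -10.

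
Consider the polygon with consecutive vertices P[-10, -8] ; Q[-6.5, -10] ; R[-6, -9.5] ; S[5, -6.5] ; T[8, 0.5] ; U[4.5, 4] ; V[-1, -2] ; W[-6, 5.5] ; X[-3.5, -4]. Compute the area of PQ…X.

Apply the shoelace formula: 2A = Σ (x_i·y_{i+1} − x_{i+1}·y_i), indices taken mod 9.
Σ = (48) + (1.75) + (86.5) + (54.5) + (29.75) + (-5) + (-17.5) + (43.25) + (-12) = 229.25
Area = |Σ|/2 = 114.625.

114.625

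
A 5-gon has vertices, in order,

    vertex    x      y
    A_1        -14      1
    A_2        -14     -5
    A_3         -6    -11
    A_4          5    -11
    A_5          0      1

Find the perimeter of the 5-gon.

54

|A_1A_2| = √((0)² + (-6)²) = √36 = 6
|A_2A_3| = √((8)² + (-6)²) = √100 = 10
|A_3A_4| = √((11)² + (0)²) = √121 = 11
|A_4A_5| = √((-5)² + (12)²) = √169 = 13
|A_5A_1| = √((-14)² + (0)²) = √196 = 14
Perimeter = 6 + 10 + 11 + 13 + 14 = 54.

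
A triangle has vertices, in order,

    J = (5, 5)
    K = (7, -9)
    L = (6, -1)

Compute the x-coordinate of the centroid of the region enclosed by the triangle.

Apply Gauss's area formula. First the cross-terms c_i = x_i·y_{i+1} − x_{i+1}·y_i:
  -80, 47, 35  ⇒  2A = 2, A = 1.
Then Σ (x_i + x_{i+1})·c_i = 36, so x̄ = 36 / (6·1) = 6.

6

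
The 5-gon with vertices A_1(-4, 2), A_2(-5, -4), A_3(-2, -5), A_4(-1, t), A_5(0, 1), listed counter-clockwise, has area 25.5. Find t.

Write out the shoelace sum; only the two edges meeting at A_4 involve t:
2·Area = [((-2)·t − (-1)·(-5)) + ((-1)·1 − 0·t)] + 47
       = -2·t + 41 = 51
⇒ t = -5.

-5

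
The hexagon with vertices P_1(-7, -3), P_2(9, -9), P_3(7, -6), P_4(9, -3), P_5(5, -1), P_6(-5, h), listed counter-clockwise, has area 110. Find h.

6

The doubled signed area Σ (x_i y_{i+1} − x_{i+1} y_i) is linear in h.
With h=0 it equals 148; the coefficient of h is 12 (from the two edges through P_6).
So 12·h + 148 = 2·110 = 220 ⇒ h = 6.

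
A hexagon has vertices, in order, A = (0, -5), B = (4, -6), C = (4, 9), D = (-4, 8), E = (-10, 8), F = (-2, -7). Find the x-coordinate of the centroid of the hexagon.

-97/73

Apply Gauss's area formula. First the cross-terms c_i = x_i·y_{i+1} − x_{i+1}·y_i:
  20, 60, 68, 48, 86, 10  ⇒  2A = 292, A = 146.
Then Σ (x_i + x_{i+1})·c_i = -1164, so x̄ = -1164 / (6·146) = -97/73.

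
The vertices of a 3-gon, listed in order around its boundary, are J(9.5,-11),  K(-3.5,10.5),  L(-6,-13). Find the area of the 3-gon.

179.625

Apply the surveyor's formula: 2A = Σ (x_i·y_{i+1} − x_{i+1}·y_i), indices taken mod 3.
Σ = (61.25) + (108.5) + (189.5) = 359.25
Area = |Σ|/2 = 179.625.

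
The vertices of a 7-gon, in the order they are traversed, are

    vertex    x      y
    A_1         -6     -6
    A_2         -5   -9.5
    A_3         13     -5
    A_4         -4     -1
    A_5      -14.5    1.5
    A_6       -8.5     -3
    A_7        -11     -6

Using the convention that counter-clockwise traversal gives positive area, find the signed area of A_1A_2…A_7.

113.125

Apply the shoelace (surveyor's) formula: 2A = Σ (x_i·y_{i+1} − x_{i+1}·y_i), indices taken mod 7.
Cross-terms: 27, 148.5, -33, -20.5, 56.25, 18, 30  ⇒  Σ = 226.25
Signed area = Σ/2 = 113.125 (positive ⇒ counter-clockwise traversal).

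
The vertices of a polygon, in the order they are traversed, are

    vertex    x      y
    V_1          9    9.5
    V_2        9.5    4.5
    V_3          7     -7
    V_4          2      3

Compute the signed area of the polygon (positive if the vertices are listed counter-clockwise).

Σ = (-49.75) + (-98) + (35) + (-8) = -120.75
Signed area = Σ/2 = -60.375 (negative ⇒ clockwise traversal).

-60.375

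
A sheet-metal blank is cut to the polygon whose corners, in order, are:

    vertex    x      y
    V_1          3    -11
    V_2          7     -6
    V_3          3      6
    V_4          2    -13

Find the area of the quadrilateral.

42.5

Cross-terms: 59, 60, -51, 17  ⇒  Σ = 85
Area = |Σ|/2 = 42.5.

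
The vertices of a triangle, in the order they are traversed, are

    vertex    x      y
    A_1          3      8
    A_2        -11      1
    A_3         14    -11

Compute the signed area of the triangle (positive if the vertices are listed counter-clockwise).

171.5

A_1→A_2: (3)(1) − (-11)(8) = 91
A_2→A_3: (-11)(-11) − (14)(1) = 107
A_3→A_1: (14)(8) − (3)(-11) = 145
Σ = 343
Signed area = Σ/2 = 171.5 (positive ⇒ counter-clockwise traversal).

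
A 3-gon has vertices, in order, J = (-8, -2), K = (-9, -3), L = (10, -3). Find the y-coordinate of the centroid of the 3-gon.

Apply Gauss's area formula. First the cross-terms c_i = x_i·y_{i+1} − x_{i+1}·y_i:
  6, 57, -44  ⇒  2A = 19, A = 9.5.
Then Σ (y_i + y_{i+1})·c_i = -152, so ȳ = -152 / (6·9.5) = -8/3.

-8/3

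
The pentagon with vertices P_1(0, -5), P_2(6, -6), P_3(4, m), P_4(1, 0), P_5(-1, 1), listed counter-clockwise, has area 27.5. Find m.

-1

Write out the shoelace sum; only the two edges meeting at P_3 involve m:
2·Area = [(6·m − 4·(-6)) + (4·0 − 1·m)] + 36
       = 5·m + 60 = 55
⇒ m = -1.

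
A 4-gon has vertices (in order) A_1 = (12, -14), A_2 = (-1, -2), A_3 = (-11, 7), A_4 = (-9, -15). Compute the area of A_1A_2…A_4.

Cross-terms: -38, -29, 228, 306  ⇒  Σ = 467
Area = |Σ|/2 = 233.5.

233.5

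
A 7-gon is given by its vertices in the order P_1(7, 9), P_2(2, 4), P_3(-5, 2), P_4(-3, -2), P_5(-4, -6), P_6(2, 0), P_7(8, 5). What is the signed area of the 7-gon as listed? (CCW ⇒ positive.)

Cross-terms: 10, 24, 16, 10, 12, 10, 37  ⇒  Σ = 119
Signed area = Σ/2 = 59.5 (positive ⇒ counter-clockwise traversal).

59.5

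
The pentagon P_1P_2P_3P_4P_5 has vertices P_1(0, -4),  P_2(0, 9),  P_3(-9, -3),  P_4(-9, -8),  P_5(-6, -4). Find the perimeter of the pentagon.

|P_1P_2| = √((0)² + (13)²) = √169 = 13
|P_2P_3| = √((-9)² + (-12)²) = √225 = 15
|P_3P_4| = √((0)² + (-5)²) = √25 = 5
|P_4P_5| = √((3)² + (4)²) = √25 = 5
|P_5P_1| = √((6)² + (0)²) = √36 = 6
Perimeter = 13 + 15 + 5 + 5 + 6 = 44.

44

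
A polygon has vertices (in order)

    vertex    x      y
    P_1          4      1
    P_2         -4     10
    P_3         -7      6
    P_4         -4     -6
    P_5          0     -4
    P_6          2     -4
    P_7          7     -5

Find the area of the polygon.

Apply the shoelace (surveyor's) formula: 2A = Σ (x_i·y_{i+1} − x_{i+1}·y_i), indices taken mod 7.
Σ = (44) + (46) + (66) + (16) + (8) + (18) + (27) = 225
Area = |Σ|/2 = 112.5.

112.5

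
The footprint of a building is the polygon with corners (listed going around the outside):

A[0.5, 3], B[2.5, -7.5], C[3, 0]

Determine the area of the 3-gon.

10.125

Σ = (-11.25) + (22.5) + (9) = 20.25
Area = |Σ|/2 = 10.125.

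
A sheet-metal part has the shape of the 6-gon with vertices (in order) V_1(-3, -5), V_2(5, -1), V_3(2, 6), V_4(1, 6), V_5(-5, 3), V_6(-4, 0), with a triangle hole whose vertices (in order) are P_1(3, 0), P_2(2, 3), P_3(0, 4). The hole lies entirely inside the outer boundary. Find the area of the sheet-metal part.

Outer boundary:
Apply the surveyor's formula: 2A = Σ (x_i·y_{i+1} − x_{i+1}·y_i), indices taken mod 6.
V_1→V_2: (-3)(-1) − (5)(-5) = 28
V_2→V_3: (5)(6) − (2)(-1) = 32
V_3→V_4: (2)(6) − (1)(6) = 6
V_4→V_5: (1)(3) − (-5)(6) = 33
V_5→V_6: (-5)(0) − (-4)(3) = 12
V_6→V_1: (-4)(-5) − (-3)(0) = 20
Σ = 131
Area = |Σ|/2 = 65.5.
Hole:
Cross-terms: 9, 8, -12  ⇒  Σ = 5
Area = |Σ|/2 = 2.5.
Net area = 65.5 − 2.5 = 63.

63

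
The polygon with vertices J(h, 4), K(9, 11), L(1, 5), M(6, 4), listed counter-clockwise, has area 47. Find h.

14

The doubled signed area Σ (x_i y_{i+1} − x_{i+1} y_i) is linear in h.
With h=0 it equals -4; the coefficient of h is 7 (from the two edges through J).
So 7·h + -4 = 2·47 = 94 ⇒ h = 14.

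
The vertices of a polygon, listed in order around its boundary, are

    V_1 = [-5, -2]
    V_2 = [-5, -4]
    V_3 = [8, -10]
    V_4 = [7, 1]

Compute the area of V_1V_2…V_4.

V_1→V_2: (-5)(-4) − (-5)(-2) = 10
V_2→V_3: (-5)(-10) − (8)(-4) = 82
V_3→V_4: (8)(1) − (7)(-10) = 78
V_4→V_1: (7)(-2) − (-5)(1) = -9
Σ = 161
Area = |Σ|/2 = 80.5.

80.5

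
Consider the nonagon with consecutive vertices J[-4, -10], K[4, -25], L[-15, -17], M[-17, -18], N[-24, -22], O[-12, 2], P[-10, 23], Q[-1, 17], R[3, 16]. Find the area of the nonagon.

564

Apply Gauss's area formula: 2A = Σ (x_i·y_{i+1} − x_{i+1}·y_i), indices taken mod 9.
Cross-terms: 140, -443, -19, -58, -312, -256, -147, -67, 34  ⇒  Σ = -1128
Area = |Σ|/2 = 564.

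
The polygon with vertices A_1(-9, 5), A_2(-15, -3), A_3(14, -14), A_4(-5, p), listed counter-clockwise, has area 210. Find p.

Write out the shoelace sum; only the two edges meeting at A_4 involve p:
2·Area = [(14·p − (-5)·(-14)) + ((-5)·5 − (-9)·p)] + 354
       = 23·p + 259 = 420
⇒ p = 7.

7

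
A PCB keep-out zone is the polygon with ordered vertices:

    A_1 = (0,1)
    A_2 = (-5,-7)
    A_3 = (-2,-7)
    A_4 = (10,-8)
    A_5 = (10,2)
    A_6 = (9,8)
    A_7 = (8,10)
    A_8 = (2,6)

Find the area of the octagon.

Cross-terms: 5, 21, 86, 100, 62, 26, 28, 2  ⇒  Σ = 330
Area = |Σ|/2 = 165.

165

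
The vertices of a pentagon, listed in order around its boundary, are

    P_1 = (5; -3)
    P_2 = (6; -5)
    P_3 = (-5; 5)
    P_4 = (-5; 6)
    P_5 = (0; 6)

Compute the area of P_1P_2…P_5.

Cross-terms: -7, 5, -5, -30, -30  ⇒  Σ = -67
Area = |Σ|/2 = 33.5.

33.5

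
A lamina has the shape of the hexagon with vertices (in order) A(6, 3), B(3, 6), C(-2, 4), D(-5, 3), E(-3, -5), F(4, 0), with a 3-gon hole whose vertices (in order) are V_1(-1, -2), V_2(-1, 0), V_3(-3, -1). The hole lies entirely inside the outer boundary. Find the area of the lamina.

63.5

Outer boundary:
Σ = (27) + (24) + (14) + (34) + (20) + (12) = 131
Area = |Σ|/2 = 65.5.
Hole:
Σ = (-2) + (1) + (5) = 4
Area = |Σ|/2 = 2.
Net area = 65.5 − 2 = 63.5.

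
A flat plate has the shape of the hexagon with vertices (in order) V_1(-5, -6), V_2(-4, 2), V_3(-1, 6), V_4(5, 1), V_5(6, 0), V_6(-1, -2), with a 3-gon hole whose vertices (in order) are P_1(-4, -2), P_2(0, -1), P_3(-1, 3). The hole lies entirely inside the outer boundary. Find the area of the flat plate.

Outer boundary:
Cross-terms: -34, -22, -31, -6, -12, -4  ⇒  Σ = -109
Area = |Σ|/2 = 54.5.
Hole:
Apply the shoelace (surveyor's) formula: 2A = Σ (x_i·y_{i+1} − x_{i+1}·y_i), indices taken mod 3.
Cross-terms: 4, -1, 14  ⇒  Σ = 17
Area = |Σ|/2 = 8.5.
Net area = 54.5 − 8.5 = 46.

46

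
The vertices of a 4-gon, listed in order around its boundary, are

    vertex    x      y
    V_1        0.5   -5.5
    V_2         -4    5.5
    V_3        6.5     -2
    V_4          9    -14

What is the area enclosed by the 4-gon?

81.25

Apply Gauss's area formula: 2A = Σ (x_i·y_{i+1} − x_{i+1}·y_i), indices taken mod 4.
Σ = (-19.25) + (-27.75) + (-73) + (-42.5) = -162.5
Area = |Σ|/2 = 81.25.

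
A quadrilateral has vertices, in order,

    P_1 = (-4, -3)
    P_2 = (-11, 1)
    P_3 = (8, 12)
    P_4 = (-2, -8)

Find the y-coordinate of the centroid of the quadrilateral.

20/9

Apply the surveyor's formula. First the cross-terms c_i = x_i·y_{i+1} − x_{i+1}·y_i:
  -37, -140, -40, -26  ⇒  2A = -243, A = -121.5.
Then Σ (y_i + y_{i+1})·c_i = -1620, so ȳ = -1620 / (6·(-121.5)) = 20/9.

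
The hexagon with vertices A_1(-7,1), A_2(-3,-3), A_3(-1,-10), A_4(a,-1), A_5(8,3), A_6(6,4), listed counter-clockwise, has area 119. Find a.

10

Write out the shoelace sum; only the two edges meeting at A_4 involve a:
2·Area = [((-1)·(-1) − a·(-10)) + (a·3 − 8·(-1))] + 99
       = 13·a + 108 = 238
⇒ a = 10.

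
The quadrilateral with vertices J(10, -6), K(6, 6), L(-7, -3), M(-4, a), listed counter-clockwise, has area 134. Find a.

-8

Write out the shoelace sum; only the two edges meeting at M involve a:
2·Area = [((-7)·a − (-4)·(-3)) + ((-4)·(-6) − 10·a)] + 120
       = -17·a + 132 = 268
⇒ a = -8.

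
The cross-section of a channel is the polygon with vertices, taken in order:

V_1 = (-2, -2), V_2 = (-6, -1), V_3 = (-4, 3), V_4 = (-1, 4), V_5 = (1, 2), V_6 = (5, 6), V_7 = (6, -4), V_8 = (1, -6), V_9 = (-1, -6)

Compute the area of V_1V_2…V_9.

Apply the shoelace formula: 2A = Σ (x_i·y_{i+1} − x_{i+1}·y_i), indices taken mod 9.
V_1→V_2: (-2)(-1) − (-6)(-2) = -10
V_2→V_3: (-6)(3) − (-4)(-1) = -22
V_3→V_4: (-4)(4) − (-1)(3) = -13
V_4→V_5: (-1)(2) − (1)(4) = -6
V_5→V_6: (1)(6) − (5)(2) = -4
V_6→V_7: (5)(-4) − (6)(6) = -56
V_7→V_8: (6)(-6) − (1)(-4) = -32
V_8→V_9: (1)(-6) − (-1)(-6) = -12
V_9→V_1: (-1)(-2) − (-2)(-6) = -10
Σ = -165
Area = |Σ|/2 = 82.5.

82.5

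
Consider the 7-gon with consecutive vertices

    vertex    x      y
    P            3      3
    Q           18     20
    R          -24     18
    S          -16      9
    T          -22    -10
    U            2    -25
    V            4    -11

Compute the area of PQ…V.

966.5

P→Q: (3)(20) − (18)(3) = 6
Q→R: (18)(18) − (-24)(20) = 804
R→S: (-24)(9) − (-16)(18) = 72
S→T: (-16)(-10) − (-22)(9) = 358
T→U: (-22)(-25) − (2)(-10) = 570
U→V: (2)(-11) − (4)(-25) = 78
V→P: (4)(3) − (3)(-11) = 45
Σ = 1933
Area = |Σ|/2 = 966.5.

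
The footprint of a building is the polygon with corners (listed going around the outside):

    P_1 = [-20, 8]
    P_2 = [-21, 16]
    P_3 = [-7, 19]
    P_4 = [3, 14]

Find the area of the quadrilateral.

Σ = (-152) + (-287) + (-155) + (304) = -290
Area = |Σ|/2 = 145.

145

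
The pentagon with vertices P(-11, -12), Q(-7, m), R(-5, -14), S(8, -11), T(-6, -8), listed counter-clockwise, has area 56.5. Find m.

-13

Write out the shoelace sum; only the two edges meeting at Q involve m:
2·Area = [((-11)·m − (-7)·(-12)) + ((-7)·(-14) − (-5)·m)] + 21
       = -6·m + 35 = 113
⇒ m = -13.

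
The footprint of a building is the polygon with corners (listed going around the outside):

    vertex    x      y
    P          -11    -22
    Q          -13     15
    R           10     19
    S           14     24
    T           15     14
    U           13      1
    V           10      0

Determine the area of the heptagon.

Apply the shoelace (surveyor's) formula: 2A = Σ (x_i·y_{i+1} − x_{i+1}·y_i), indices taken mod 7.
Σ = (-451) + (-397) + (-26) + (-164) + (-167) + (-10) + (-220) = -1435
Area = |Σ|/2 = 717.5.

717.5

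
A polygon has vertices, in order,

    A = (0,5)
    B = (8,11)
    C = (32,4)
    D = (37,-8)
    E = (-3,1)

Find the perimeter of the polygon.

|AB| = √((8)² + (6)²) = √100 = 10
|BC| = √((24)² + (-7)²) = √625 = 25
|CD| = √((5)² + (-12)²) = √169 = 13
|DE| = √((-40)² + (9)²) = √1681 = 41
|EA| = √((3)² + (4)²) = √25 = 5
Perimeter = 10 + 25 + 13 + 41 + 5 = 94.

94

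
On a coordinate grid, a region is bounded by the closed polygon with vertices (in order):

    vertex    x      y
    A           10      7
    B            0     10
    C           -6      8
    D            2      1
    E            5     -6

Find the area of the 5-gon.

Apply the surveyor's formula: 2A = Σ (x_i·y_{i+1} − x_{i+1}·y_i), indices taken mod 5.
Cross-terms: 100, 60, -22, -17, 95  ⇒  Σ = 216
Area = |Σ|/2 = 108.

108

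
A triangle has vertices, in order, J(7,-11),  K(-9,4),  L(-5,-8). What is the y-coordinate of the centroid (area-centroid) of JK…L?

Apply Gauss's area formula. First the cross-terms c_i = x_i·y_{i+1} − x_{i+1}·y_i:
  -71, 92, 111  ⇒  2A = 132, A = 66.
Then Σ (y_i + y_{i+1})·c_i = -1980, so ȳ = -1980 / (6·66) = -5.

-5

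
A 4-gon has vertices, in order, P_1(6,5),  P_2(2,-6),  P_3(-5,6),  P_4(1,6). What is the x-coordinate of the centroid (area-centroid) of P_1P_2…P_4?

Apply the shoelace formula. First the cross-terms c_i = x_i·y_{i+1} − x_{i+1}·y_i:
  -46, -18, -36, -31  ⇒  2A = -131, A = -65.5.
Then Σ (x_i + x_{i+1})·c_i = -387, so x̄ = -387 / (6·(-65.5)) = 129/131.

129/131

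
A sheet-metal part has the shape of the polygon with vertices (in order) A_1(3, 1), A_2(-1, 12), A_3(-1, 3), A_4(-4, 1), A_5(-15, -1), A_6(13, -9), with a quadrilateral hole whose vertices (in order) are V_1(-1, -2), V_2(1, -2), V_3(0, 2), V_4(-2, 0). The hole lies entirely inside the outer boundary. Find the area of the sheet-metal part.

Outer boundary:
A_1→A_2: (3)(12) − (-1)(1) = 37
A_2→A_3: (-1)(3) − (-1)(12) = 9
A_3→A_4: (-1)(1) − (-4)(3) = 11
A_4→A_5: (-4)(-1) − (-15)(1) = 19
A_5→A_6: (-15)(-9) − (13)(-1) = 148
A_6→A_1: (13)(1) − (3)(-9) = 40
Σ = 264
Area = |Σ|/2 = 132.
Hole:
Apply the shoelace (surveyor's) formula: 2A = Σ (x_i·y_{i+1} − x_{i+1}·y_i), indices taken mod 4.
Σ = (4) + (2) + (4) + (4) = 14
Area = |Σ|/2 = 7.
Net area = 132 − 7 = 125.

125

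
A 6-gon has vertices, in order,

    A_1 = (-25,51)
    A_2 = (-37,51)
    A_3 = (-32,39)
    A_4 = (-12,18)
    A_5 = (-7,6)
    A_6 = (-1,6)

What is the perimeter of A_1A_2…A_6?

|A_1A_2| = √((-12)² + (0)²) = √144 = 12
|A_2A_3| = √((5)² + (-12)²) = √169 = 13
|A_3A_4| = √((20)² + (-21)²) = √841 = 29
|A_4A_5| = √((5)² + (-12)²) = √169 = 13
|A_5A_6| = √((6)² + (0)²) = √36 = 6
|A_6A_1| = √((-24)² + (45)²) = √2601 = 51
Perimeter = 12 + 13 + 29 + 13 + 6 + 51 = 124.

124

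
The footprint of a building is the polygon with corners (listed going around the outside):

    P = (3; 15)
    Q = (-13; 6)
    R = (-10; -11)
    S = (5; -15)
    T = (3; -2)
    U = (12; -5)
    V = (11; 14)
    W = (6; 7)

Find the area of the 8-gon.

475

Apply Gauss's area formula: 2A = Σ (x_i·y_{i+1} − x_{i+1}·y_i), indices taken mod 8.
P→Q: (3)(6) − (-13)(15) = 213
Q→R: (-13)(-11) − (-10)(6) = 203
R→S: (-10)(-15) − (5)(-11) = 205
S→T: (5)(-2) − (3)(-15) = 35
T→U: (3)(-5) − (12)(-2) = 9
U→V: (12)(14) − (11)(-5) = 223
V→W: (11)(7) − (6)(14) = -7
W→P: (6)(15) − (3)(7) = 69
Σ = 950
Area = |Σ|/2 = 475.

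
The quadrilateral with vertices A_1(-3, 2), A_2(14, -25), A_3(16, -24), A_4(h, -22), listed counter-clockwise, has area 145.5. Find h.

23

The doubled signed area Σ (x_i y_{i+1} − x_{i+1} y_i) is linear in h.
With h=0 it equals -307; the coefficient of h is 26 (from the two edges through A_4).
So 26·h + -307 = 2·145.5 = 291 ⇒ h = 23.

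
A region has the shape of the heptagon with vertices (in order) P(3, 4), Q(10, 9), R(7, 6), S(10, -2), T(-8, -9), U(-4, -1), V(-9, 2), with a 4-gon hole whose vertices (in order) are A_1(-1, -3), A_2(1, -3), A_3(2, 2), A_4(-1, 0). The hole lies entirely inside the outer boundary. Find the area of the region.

132

Outer boundary:
P→Q: (3)(9) − (10)(4) = -13
Q→R: (10)(6) − (7)(9) = -3
R→S: (7)(-2) − (10)(6) = -74
S→T: (10)(-9) − (-8)(-2) = -106
T→U: (-8)(-1) − (-4)(-9) = -28
U→V: (-4)(2) − (-9)(-1) = -17
V→P: (-9)(4) − (3)(2) = -42
Σ = -283
Area = |Σ|/2 = 141.5.
Hole:
Σ = (6) + (8) + (2) + (3) = 19
Area = |Σ|/2 = 9.5.
Net area = 141.5 − 9.5 = 132.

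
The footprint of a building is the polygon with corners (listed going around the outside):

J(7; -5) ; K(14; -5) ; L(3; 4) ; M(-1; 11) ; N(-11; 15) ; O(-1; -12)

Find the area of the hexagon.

Apply the shoelace (surveyor's) formula: 2A = Σ (x_i·y_{i+1} − x_{i+1}·y_i), indices taken mod 6.
Cross-terms: 35, 71, 37, 106, 147, 89  ⇒  Σ = 485
Area = |Σ|/2 = 242.5.

242.5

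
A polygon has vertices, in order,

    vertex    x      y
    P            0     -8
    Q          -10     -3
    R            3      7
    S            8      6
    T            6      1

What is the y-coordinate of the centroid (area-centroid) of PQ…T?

-94/255

Apply the shoelace (surveyor's) formula. First the cross-terms c_i = x_i·y_{i+1} − x_{i+1}·y_i:
  -80, -61, -38, -28, -48  ⇒  2A = -255, A = -127.5.
Then Σ (y_i + y_{i+1})·c_i = 282, so ȳ = 282 / (6·(-127.5)) = -94/255.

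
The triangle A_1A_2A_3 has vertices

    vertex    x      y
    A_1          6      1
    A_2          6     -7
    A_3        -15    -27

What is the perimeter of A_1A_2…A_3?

|A_1A_2| = √((0)² + (-8)²) = √64 = 8
|A_2A_3| = √((-21)² + (-20)²) = √841 = 29
|A_3A_1| = √((21)² + (28)²) = √1225 = 35
Perimeter = 8 + 29 + 35 = 72.

72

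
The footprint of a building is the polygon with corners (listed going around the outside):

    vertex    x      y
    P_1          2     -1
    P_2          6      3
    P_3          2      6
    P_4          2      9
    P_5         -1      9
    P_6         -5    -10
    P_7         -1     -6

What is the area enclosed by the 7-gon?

81.5

Apply the shoelace (surveyor's) formula: 2A = Σ (x_i·y_{i+1} − x_{i+1}·y_i), indices taken mod 7.
P_1→P_2: (2)(3) − (6)(-1) = 12
P_2→P_3: (6)(6) − (2)(3) = 30
P_3→P_4: (2)(9) − (2)(6) = 6
P_4→P_5: (2)(9) − (-1)(9) = 27
P_5→P_6: (-1)(-10) − (-5)(9) = 55
P_6→P_7: (-5)(-6) − (-1)(-10) = 20
P_7→P_1: (-1)(-1) − (2)(-6) = 13
Σ = 163
Area = |Σ|/2 = 81.5.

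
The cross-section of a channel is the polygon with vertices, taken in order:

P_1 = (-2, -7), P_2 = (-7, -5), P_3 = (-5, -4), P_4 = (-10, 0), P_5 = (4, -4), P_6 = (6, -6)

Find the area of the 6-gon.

45

P_1→P_2: (-2)(-5) − (-7)(-7) = -39
P_2→P_3: (-7)(-4) − (-5)(-5) = 3
P_3→P_4: (-5)(0) − (-10)(-4) = -40
P_4→P_5: (-10)(-4) − (4)(0) = 40
P_5→P_6: (4)(-6) − (6)(-4) = 0
P_6→P_1: (6)(-7) − (-2)(-6) = -54
Σ = -90
Area = |Σ|/2 = 45.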